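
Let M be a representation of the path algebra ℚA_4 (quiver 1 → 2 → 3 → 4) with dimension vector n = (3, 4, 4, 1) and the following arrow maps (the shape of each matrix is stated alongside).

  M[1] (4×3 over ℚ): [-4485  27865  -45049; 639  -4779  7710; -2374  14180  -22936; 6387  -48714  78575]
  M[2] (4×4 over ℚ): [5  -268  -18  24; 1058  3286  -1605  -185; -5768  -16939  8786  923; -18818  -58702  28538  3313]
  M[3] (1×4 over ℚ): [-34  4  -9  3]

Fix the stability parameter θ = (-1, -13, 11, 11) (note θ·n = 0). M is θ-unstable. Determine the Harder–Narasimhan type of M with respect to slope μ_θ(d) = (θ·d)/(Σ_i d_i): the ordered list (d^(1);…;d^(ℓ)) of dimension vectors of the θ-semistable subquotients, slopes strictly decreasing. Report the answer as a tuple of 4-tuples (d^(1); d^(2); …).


Interval decomposition of M: I[1,3]^2, I[1,4], I[2,3].
HN type (ℓ=3): μ^(1)=11; μ^(2)=-7; μ^(3)=-13

((0, 0, 4, 1); (3, 3, 0, 0); (0, 1, 0, 0))


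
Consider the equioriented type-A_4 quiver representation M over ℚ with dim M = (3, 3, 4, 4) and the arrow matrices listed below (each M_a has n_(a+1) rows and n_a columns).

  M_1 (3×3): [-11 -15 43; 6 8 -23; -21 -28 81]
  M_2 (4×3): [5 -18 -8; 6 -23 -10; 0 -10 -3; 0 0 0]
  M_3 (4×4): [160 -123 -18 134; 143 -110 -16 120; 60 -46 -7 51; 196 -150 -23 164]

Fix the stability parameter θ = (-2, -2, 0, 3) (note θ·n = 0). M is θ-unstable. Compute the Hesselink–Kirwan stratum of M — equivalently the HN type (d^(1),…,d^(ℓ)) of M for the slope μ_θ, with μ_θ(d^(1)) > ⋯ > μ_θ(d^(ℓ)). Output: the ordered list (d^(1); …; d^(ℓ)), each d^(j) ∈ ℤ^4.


Interval decomposition of M: I[1,4]^3, I[3,4].
HN type (ℓ=3): μ^(1)=3; μ^(2)=0; μ^(3)=-2

((0, 0, 0, 4); (0, 0, 4, 0); (3, 3, 0, 0))


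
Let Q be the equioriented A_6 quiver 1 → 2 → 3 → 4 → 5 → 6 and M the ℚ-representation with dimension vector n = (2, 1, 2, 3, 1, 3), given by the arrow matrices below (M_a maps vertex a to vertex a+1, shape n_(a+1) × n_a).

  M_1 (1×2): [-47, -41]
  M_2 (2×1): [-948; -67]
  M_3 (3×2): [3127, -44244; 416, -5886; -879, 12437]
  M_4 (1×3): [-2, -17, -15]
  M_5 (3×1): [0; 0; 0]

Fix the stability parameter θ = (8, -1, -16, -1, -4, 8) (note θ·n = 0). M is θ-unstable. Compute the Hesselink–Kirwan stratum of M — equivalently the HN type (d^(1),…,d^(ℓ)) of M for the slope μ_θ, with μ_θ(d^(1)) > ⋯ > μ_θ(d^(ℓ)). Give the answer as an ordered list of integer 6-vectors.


Barcode: M ≅ I[1,1], I[1,5], I[3,4], I[4,4], I[6,6]^3. HN layers by μ_θ (5 steps, strictly decreasing):
  μ^(1)=8; μ^(2)=-1; μ^(3)=-5/2; μ^(4)=-3; μ^(5)=-16

((1, 0, 0, 0, 0, 3); (0, 0, 0, 2, 0, 0); (0, 0, 0, 1, 1, 0); (1, 1, 1, 0, 0, 0); (0, 0, 1, 0, 0, 0))


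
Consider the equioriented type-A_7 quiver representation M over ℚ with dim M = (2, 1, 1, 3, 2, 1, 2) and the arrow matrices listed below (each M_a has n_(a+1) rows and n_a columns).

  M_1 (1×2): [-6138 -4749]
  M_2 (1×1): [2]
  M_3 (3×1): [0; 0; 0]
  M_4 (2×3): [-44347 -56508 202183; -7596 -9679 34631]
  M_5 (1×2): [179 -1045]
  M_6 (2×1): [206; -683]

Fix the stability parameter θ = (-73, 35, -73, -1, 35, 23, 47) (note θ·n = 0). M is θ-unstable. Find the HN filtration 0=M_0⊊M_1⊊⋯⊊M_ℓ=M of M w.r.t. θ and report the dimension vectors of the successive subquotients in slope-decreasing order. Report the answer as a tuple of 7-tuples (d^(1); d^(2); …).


Via rank(M_{q-1}∘⋯∘M_p): M ≅ I[1,1], I[1,3], I[4,4], I[4,5], I[4,7], I[7,7].
μ_θ-semistable layers: μ^(1)=47; μ^(2)=35; μ^(3)=29; μ^(4)=-1; μ^(5)=-19; μ^(6)=-73

((0, 0, 0, 0, 0, 0, 2); (0, 0, 0, 0, 1, 0, 0); (0, 0, 0, 0, 1, 1, 0); (0, 0, 0, 3, 0, 0, 0); (0, 1, 1, 0, 0, 0, 0); (2, 0, 0, 0, 0, 0, 0))


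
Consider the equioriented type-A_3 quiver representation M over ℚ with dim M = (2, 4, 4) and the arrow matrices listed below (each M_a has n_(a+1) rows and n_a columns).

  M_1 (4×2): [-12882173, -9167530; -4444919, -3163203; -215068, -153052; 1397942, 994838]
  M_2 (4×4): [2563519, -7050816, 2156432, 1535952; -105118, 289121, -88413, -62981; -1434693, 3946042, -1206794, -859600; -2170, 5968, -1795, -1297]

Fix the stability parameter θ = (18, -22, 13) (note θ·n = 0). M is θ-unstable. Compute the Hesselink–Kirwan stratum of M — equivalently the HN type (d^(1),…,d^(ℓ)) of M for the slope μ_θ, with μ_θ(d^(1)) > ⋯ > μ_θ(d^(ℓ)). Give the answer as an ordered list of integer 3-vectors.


Interval decomposition of M: I[1,3]^2, I[2,3]^2.
HN type (ℓ=3): μ^(1)=13; μ^(2)=-2; μ^(3)=-22

((0, 0, 4); (2, 2, 0); (0, 2, 0))


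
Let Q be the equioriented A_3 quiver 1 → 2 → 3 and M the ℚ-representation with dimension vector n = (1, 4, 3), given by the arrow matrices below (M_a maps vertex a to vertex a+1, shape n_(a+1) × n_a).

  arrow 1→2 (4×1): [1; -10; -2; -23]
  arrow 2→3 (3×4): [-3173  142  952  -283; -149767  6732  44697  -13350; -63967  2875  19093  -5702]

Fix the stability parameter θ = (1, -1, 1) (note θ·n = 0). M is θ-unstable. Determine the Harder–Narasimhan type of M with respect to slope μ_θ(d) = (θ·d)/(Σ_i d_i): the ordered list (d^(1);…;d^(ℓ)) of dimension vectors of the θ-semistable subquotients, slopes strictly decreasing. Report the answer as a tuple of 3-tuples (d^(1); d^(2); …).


Barcode: M ≅ I[1,3], I[2,2], I[2,3]^2. HN layers by μ_θ (3 steps, strictly decreasing):
  μ^(1)=1; μ^(2)=0; μ^(3)=-1

((0, 0, 3); (1, 1, 0); (0, 3, 0))


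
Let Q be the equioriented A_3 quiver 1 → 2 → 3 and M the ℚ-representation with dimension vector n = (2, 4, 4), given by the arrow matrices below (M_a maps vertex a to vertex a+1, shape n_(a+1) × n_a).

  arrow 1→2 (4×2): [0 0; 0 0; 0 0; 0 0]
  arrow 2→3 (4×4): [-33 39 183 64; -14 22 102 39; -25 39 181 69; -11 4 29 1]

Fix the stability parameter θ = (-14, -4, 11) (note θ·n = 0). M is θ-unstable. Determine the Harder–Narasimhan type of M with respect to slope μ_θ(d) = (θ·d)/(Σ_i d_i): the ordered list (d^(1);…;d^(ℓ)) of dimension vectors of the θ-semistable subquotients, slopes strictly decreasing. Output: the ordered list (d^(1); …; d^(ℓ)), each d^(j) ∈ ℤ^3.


Barcode: M ≅ I[1,1]^2, I[2,3]^4. HN layers by μ_θ (3 steps, strictly decreasing):
  μ^(1)=11; μ^(2)=-4; μ^(3)=-14

((0, 0, 4); (0, 4, 0); (2, 0, 0))


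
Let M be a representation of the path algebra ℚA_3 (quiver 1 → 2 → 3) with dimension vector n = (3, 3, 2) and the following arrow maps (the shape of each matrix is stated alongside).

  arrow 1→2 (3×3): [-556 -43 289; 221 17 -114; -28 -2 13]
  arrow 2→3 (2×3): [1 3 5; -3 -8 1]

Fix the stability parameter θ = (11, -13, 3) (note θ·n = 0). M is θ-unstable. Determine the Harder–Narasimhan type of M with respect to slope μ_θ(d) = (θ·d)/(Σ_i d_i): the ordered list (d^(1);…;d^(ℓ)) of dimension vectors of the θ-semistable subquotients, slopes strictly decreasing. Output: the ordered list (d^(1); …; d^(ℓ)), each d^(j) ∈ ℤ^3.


Interval decomposition of M: I[1,2], I[1,3]^2.
HN type (ℓ=2): μ^(1)=3; μ^(2)=-1

((0, 0, 2); (3, 3, 0))


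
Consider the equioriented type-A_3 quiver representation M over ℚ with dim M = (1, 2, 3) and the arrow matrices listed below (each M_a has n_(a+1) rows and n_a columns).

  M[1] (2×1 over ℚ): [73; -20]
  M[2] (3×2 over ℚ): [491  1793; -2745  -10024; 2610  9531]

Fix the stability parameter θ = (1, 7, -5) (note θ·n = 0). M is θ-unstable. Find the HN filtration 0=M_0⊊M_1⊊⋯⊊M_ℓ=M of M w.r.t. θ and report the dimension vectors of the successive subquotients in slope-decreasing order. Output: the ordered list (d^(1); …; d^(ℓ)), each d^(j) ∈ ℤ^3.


Via rank(M_{q-1}∘⋯∘M_p): M ≅ I[1,3], I[2,3], I[3,3].
μ_θ-semistable layers: μ^(1)=1; μ^(2)=-5

((1, 2, 2); (0, 0, 1))


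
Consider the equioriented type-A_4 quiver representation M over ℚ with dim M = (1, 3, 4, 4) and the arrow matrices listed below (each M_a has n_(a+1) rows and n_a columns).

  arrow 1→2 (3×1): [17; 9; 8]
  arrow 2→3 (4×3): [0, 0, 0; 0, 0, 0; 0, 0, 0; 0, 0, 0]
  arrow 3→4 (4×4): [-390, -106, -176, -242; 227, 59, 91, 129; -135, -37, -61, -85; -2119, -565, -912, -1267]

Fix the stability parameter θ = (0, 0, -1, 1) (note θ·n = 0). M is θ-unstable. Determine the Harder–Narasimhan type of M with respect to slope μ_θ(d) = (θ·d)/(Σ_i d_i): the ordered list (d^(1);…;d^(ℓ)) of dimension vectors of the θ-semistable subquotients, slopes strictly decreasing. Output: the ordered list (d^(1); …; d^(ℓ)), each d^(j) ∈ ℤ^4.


Via rank(M_{q-1}∘⋯∘M_p): M ≅ I[1,2], I[2,2]^2, I[3,4]^4.
μ_θ-semistable layers: μ^(1)=1; μ^(2)=0; μ^(3)=-1

((0, 0, 0, 4); (1, 3, 0, 0); (0, 0, 4, 0))


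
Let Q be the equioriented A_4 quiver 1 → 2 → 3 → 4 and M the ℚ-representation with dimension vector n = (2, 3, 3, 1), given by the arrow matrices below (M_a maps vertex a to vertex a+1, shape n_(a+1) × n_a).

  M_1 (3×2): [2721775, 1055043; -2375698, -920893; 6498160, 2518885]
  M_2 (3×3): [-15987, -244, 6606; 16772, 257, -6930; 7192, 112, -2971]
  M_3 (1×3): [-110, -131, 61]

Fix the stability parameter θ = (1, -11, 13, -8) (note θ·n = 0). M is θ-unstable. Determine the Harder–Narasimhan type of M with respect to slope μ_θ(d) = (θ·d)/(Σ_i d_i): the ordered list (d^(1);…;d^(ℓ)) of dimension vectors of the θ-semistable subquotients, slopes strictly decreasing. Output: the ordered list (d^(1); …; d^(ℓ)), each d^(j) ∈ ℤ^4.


Barcode: M ≅ I[1,3]^2, I[2,4]. HN layers by μ_θ (4 steps, strictly decreasing):
  μ^(1)=13; μ^(2)=5/2; μ^(3)=-5; μ^(4)=-11

((0, 0, 2, 0); (0, 0, 1, 1); (2, 2, 0, 0); (0, 1, 0, 0))


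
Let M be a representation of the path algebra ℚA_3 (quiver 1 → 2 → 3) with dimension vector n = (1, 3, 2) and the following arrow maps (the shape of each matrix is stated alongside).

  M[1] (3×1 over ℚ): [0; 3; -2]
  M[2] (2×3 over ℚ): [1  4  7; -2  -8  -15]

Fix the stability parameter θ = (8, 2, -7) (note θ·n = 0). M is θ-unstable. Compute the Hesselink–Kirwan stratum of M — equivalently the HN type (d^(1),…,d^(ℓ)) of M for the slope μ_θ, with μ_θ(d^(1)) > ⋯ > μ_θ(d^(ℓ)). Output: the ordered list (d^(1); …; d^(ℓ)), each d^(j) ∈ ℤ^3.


Via rank(M_{q-1}∘⋯∘M_p): M ≅ I[1,3], I[2,2], I[2,3].
μ_θ-semistable layers: μ^(1)=2; μ^(2)=1; μ^(3)=-5/2

((0, 1, 0); (1, 1, 1); (0, 1, 1))


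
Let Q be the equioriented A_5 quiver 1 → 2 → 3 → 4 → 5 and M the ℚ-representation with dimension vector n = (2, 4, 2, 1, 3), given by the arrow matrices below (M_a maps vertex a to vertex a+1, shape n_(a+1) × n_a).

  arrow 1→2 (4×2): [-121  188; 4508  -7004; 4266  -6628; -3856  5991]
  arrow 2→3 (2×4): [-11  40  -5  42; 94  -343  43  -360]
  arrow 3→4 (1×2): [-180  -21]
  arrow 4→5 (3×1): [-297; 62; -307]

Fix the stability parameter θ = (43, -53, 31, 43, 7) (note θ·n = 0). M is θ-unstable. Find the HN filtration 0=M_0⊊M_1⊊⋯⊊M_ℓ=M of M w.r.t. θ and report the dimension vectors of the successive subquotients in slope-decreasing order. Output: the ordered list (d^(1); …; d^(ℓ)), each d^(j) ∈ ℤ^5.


Interval decomposition of M: I[1,2], I[1,3], I[2,2], I[2,5], I[5,5]^2.
HN type (ℓ=5): μ^(1)=31; μ^(2)=27; μ^(3)=7; μ^(4)=-5; μ^(5)=-53

((0, 0, 1, 0, 0); (0, 0, 1, 1, 1); (0, 0, 0, 0, 2); (2, 2, 0, 0, 0); (0, 2, 0, 0, 0))


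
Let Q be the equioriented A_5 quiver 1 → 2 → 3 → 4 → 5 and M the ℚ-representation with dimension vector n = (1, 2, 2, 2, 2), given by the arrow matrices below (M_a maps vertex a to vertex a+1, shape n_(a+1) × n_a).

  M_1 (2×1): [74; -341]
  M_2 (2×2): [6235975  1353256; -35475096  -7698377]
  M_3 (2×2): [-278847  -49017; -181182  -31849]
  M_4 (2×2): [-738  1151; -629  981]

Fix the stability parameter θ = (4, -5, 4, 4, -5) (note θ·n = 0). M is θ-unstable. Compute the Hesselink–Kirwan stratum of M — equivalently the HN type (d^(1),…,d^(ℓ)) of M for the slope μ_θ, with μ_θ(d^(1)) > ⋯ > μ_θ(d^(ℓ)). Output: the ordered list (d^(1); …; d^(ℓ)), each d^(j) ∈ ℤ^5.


Via rank(M_{q-1}∘⋯∘M_p): M ≅ I[1,5], I[2,5].
μ_θ-semistable layers: μ^(1)=1; μ^(2)=-1/2; μ^(3)=-5

((0, 0, 2, 2, 2); (1, 1, 0, 0, 0); (0, 1, 0, 0, 0))


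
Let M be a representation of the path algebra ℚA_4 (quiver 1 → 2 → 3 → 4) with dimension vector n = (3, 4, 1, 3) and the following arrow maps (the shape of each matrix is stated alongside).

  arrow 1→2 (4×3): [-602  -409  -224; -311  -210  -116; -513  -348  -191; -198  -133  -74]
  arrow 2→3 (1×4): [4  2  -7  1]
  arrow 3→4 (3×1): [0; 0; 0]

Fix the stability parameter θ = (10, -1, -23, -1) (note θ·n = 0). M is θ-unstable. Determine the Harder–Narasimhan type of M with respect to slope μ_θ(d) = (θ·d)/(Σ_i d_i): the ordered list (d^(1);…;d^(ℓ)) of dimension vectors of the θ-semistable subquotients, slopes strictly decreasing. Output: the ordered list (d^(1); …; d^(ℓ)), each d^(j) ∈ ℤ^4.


Interval decomposition of M: I[1,2]^2, I[1,3], I[2,2], I[4,4]^3.
HN type (ℓ=3): μ^(1)=9/2; μ^(2)=-1; μ^(3)=-14/3

((2, 2, 0, 0); (0, 1, 0, 3); (1, 1, 1, 0))


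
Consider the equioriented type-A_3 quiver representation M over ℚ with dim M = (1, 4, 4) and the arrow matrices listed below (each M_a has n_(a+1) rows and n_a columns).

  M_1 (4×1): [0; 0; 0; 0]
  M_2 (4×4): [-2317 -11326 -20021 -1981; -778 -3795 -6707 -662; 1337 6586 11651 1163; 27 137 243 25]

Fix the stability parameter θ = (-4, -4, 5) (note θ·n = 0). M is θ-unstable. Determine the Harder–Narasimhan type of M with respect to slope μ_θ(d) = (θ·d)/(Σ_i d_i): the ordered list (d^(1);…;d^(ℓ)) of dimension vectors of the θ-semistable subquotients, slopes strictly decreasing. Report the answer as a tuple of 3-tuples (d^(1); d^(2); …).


Via rank(M_{q-1}∘⋯∘M_p): M ≅ I[1,1], I[2,3]^4.
μ_θ-semistable layers: μ^(1)=5; μ^(2)=-4

((0, 0, 4); (1, 4, 0))


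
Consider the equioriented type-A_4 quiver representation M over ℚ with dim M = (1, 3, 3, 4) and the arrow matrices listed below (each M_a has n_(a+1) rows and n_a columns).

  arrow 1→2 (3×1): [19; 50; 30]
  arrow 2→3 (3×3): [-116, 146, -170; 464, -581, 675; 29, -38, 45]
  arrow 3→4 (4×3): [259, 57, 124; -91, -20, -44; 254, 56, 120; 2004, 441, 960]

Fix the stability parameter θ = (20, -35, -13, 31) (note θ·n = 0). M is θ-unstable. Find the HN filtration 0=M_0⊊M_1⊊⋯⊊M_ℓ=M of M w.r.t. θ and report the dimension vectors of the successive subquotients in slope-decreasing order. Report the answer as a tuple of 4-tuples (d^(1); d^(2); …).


Barcode: M ≅ I[1,3], I[2,2], I[2,4], I[3,4], I[4,4]^2. HN layers by μ_θ (4 steps, strictly decreasing):
  μ^(1)=31; μ^(2)=-28/3; μ^(3)=-13; μ^(4)=-35

((0, 0, 0, 4); (1, 1, 1, 0); (0, 0, 2, 0); (0, 2, 0, 0))


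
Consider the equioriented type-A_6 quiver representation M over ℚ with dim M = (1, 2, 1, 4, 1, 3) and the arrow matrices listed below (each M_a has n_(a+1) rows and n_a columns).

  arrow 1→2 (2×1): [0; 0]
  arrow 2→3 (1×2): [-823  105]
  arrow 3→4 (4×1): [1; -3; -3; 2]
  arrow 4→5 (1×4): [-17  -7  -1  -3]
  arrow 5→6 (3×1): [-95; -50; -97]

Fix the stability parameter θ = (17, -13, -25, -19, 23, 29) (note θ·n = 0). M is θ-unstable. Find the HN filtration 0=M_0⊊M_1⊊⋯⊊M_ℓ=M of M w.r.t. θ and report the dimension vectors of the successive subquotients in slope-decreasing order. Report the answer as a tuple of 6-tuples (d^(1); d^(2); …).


Via rank(M_{q-1}∘⋯∘M_p): M ≅ I[1,1], I[2,2], I[2,6], I[4,4]^3, I[6,6]^2.
μ_θ-semistable layers: μ^(1)=29; μ^(2)=23; μ^(3)=17; μ^(4)=-13; μ^(5)=-19

((0, 0, 0, 0, 0, 3); (0, 0, 0, 0, 1, 0); (1, 0, 0, 0, 0, 0); (0, 1, 0, 0, 0, 0); (0, 1, 1, 4, 0, 0))


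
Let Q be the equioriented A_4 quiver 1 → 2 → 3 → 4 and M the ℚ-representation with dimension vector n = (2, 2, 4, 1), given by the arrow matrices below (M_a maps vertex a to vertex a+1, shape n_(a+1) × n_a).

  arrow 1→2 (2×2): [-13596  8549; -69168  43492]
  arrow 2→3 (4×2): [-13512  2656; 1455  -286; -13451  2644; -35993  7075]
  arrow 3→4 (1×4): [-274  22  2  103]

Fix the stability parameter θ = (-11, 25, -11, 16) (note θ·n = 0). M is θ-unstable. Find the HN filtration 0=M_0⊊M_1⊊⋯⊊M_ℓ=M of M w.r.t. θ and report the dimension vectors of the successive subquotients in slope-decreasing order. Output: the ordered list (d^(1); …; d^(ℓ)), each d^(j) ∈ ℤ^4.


Via rank(M_{q-1}∘⋯∘M_p): M ≅ I[1,1], I[1,4], I[2,3], I[3,3]^2.
μ_θ-semistable layers: μ^(1)=16; μ^(2)=7; μ^(3)=-11

((0, 0, 0, 1); (0, 2, 2, 0); (2, 0, 2, 0))


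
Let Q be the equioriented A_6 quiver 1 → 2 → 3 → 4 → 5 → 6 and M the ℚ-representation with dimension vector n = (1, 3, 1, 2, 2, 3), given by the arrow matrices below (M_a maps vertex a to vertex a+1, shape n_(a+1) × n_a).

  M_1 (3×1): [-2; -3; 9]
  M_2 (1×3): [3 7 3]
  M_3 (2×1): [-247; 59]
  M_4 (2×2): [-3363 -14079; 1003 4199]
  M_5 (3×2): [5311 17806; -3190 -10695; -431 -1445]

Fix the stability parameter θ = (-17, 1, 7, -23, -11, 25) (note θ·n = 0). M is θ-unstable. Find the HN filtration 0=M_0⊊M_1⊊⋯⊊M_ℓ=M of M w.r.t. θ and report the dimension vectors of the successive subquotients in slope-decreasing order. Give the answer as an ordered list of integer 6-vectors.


Barcode: M ≅ I[1,2], I[2,2], I[2,4], I[4,6], I[5,6], I[6,6]. HN layers by μ_θ (6 steps, strictly decreasing):
  μ^(1)=25; μ^(2)=1; μ^(3)=-5; μ^(4)=-11; μ^(5)=-17; μ^(6)=-23

((0, 0, 0, 0, 0, 3); (0, 2, 0, 0, 0, 0); (0, 1, 1, 1, 0, 0); (0, 0, 0, 0, 2, 0); (1, 0, 0, 0, 0, 0); (0, 0, 0, 1, 0, 0))


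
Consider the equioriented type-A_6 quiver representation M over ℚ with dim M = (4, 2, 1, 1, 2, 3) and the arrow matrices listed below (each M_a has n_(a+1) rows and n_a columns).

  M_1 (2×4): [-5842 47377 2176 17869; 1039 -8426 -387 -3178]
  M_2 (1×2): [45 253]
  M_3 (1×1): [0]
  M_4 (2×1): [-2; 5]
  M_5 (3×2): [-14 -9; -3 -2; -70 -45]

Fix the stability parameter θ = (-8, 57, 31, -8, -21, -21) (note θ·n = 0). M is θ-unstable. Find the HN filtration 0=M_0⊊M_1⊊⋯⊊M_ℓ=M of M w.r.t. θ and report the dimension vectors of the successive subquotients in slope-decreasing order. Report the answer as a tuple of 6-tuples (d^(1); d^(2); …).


Interval decomposition of M: I[1,1]^2, I[1,2], I[1,3], I[4,6], I[5,6], I[6,6].
HN type (ℓ=5): μ^(1)=57; μ^(2)=44; μ^(3)=-8; μ^(4)=-50/3; μ^(5)=-21

((0, 1, 0, 0, 0, 0); (0, 1, 1, 0, 0, 0); (4, 0, 0, 0, 0, 0); (0, 0, 0, 1, 1, 1); (0, 0, 0, 0, 1, 2))


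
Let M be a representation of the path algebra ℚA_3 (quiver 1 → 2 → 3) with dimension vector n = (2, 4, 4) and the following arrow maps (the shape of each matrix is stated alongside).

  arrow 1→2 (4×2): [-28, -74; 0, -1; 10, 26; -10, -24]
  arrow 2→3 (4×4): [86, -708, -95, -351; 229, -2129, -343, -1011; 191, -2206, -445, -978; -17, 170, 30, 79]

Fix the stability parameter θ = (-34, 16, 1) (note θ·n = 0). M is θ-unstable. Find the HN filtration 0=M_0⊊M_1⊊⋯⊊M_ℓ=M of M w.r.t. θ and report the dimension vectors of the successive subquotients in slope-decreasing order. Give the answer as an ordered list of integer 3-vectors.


Barcode: M ≅ I[1,3]^2, I[2,3]^2. HN layers by μ_θ (2 steps, strictly decreasing):
  μ^(1)=17/2; μ^(2)=-34

((0, 4, 4); (2, 0, 0))


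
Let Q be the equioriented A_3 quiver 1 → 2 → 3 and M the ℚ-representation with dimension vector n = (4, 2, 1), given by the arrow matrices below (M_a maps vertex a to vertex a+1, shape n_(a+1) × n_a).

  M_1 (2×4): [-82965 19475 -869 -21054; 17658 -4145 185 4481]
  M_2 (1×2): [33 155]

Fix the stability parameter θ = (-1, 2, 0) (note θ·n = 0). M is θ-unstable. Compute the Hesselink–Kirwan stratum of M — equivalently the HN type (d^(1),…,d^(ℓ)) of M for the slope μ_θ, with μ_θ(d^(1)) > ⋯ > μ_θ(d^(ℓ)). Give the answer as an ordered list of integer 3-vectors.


Interval decomposition of M: I[1,1]^2, I[1,2], I[1,3].
HN type (ℓ=3): μ^(1)=2; μ^(2)=1; μ^(3)=-1

((0, 1, 0); (0, 1, 1); (4, 0, 0))


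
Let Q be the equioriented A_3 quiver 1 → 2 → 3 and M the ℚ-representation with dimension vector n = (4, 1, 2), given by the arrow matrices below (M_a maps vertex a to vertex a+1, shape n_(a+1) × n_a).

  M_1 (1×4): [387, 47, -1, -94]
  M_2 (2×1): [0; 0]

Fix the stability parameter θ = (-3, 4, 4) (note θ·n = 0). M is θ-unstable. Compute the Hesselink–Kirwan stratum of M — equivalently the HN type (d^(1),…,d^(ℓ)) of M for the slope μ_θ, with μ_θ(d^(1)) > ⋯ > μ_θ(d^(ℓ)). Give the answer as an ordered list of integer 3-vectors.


Barcode: M ≅ I[1,1]^3, I[1,2], I[3,3]^2. HN layers by μ_θ (2 steps, strictly decreasing):
  μ^(1)=4; μ^(2)=-3

((0, 1, 2); (4, 0, 0))


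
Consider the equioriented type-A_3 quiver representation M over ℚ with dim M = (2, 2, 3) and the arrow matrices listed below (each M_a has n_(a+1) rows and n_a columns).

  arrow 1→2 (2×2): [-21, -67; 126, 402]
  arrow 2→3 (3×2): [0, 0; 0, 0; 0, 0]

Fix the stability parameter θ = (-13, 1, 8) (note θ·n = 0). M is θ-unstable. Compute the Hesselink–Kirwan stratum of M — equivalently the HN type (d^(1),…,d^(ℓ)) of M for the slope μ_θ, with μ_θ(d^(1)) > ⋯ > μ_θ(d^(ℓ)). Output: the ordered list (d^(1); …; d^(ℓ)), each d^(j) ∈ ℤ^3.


Interval decomposition of M: I[1,1], I[1,2], I[2,2], I[3,3]^3.
HN type (ℓ=3): μ^(1)=8; μ^(2)=1; μ^(3)=-13

((0, 0, 3); (0, 2, 0); (2, 0, 0))


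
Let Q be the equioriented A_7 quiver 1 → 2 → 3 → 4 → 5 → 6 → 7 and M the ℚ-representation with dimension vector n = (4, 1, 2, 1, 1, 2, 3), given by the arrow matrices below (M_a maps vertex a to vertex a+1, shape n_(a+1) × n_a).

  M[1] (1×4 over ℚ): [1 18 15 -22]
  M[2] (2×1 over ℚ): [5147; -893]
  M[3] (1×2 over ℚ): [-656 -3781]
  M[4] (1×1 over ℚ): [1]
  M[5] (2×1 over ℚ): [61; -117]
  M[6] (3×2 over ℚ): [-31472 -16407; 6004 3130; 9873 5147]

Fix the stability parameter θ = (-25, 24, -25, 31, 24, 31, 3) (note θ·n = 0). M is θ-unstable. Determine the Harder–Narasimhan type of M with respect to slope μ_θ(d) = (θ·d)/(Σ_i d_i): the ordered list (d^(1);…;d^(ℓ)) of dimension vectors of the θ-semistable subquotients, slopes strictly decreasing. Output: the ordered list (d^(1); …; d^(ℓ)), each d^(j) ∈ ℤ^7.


Barcode: M ≅ I[1,1]^3, I[1,7], I[3,3], I[6,7], I[7,7]. HN layers by μ_θ (5 steps, strictly decreasing):
  μ^(1)=89/4; μ^(2)=17; μ^(3)=3; μ^(4)=-1/2; μ^(5)=-25

((0, 0, 0, 1, 1, 1, 1); (0, 0, 0, 0, 0, 1, 1); (0, 0, 0, 0, 0, 0, 1); (0, 1, 1, 0, 0, 0, 0); (4, 0, 1, 0, 0, 0, 0))


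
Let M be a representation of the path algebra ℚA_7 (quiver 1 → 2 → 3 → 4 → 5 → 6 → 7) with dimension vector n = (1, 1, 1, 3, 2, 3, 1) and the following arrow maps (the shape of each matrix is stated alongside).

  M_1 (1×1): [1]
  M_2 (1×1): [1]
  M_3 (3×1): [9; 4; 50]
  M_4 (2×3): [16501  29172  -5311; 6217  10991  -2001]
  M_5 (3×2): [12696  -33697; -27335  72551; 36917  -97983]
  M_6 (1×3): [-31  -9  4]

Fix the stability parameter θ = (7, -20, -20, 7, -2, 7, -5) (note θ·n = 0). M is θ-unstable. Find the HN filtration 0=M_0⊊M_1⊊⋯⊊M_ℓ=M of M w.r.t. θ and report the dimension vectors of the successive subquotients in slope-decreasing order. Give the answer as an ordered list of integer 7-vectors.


Interval decomposition of M: I[1,7], I[4,4], I[4,6], I[6,6].
HN type (ℓ=4): μ^(1)=7; μ^(2)=5/2; μ^(3)=7/4; μ^(4)=-11

((0, 0, 0, 1, 0, 2, 0); (0, 0, 0, 1, 1, 0, 0); (0, 0, 0, 1, 1, 1, 1); (1, 1, 1, 0, 0, 0, 0))


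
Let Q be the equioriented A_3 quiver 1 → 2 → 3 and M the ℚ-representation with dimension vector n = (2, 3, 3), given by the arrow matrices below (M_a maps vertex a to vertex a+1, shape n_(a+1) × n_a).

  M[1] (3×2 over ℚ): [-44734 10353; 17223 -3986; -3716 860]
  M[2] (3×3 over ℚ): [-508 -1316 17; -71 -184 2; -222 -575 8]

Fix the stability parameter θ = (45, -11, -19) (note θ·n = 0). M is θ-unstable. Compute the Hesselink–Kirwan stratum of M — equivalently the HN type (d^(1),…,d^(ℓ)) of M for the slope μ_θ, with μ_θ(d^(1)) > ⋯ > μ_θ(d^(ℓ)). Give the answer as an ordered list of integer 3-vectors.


Via rank(M_{q-1}∘⋯∘M_p): M ≅ I[1,3]^2, I[2,3].
μ_θ-semistable layers: μ^(1)=5; μ^(2)=-15

((2, 2, 2); (0, 1, 1))


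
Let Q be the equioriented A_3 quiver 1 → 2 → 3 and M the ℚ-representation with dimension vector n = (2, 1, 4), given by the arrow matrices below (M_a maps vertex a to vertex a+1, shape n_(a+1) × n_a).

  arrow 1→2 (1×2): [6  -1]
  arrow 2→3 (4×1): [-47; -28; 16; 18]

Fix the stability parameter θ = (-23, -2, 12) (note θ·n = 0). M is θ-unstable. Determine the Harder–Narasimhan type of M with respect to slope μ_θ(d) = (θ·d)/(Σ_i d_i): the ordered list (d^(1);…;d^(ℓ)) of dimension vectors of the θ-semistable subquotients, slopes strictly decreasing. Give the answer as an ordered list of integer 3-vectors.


Via rank(M_{q-1}∘⋯∘M_p): M ≅ I[1,1], I[1,3], I[3,3]^3.
μ_θ-semistable layers: μ^(1)=12; μ^(2)=-2; μ^(3)=-23

((0, 0, 4); (0, 1, 0); (2, 0, 0))


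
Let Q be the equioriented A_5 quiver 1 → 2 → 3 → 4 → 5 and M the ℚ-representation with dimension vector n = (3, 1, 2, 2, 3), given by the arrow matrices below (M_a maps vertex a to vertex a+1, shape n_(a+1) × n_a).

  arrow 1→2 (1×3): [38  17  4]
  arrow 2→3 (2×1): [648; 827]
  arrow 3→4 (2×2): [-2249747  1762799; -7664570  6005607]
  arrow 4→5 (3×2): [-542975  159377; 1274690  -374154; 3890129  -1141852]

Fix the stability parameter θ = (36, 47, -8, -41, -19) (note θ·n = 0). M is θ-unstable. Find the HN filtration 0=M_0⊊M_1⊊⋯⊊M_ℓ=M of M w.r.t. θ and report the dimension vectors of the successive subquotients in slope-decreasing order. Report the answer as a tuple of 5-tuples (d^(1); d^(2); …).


Barcode: M ≅ I[1,1]^2, I[1,5], I[3,5], I[5,5]. HN layers by μ_θ (4 steps, strictly decreasing):
  μ^(1)=36; μ^(2)=3; μ^(3)=-19; μ^(4)=-49/2

((2, 0, 0, 0, 0); (1, 1, 1, 1, 1); (0, 0, 0, 0, 2); (0, 0, 1, 1, 0))


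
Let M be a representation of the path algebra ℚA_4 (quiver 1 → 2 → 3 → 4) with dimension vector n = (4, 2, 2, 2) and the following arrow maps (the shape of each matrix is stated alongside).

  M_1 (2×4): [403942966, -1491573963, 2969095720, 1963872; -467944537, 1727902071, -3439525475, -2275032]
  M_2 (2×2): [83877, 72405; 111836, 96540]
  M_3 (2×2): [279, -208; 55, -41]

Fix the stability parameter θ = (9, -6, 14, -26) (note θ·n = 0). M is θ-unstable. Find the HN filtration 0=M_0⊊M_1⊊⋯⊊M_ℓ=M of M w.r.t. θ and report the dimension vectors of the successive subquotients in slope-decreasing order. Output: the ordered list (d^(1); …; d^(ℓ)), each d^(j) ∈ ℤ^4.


Interval decomposition of M: I[1,1]^2, I[1,2], I[1,4], I[3,4].
HN type (ℓ=4): μ^(1)=9; μ^(2)=3/2; μ^(3)=-9/4; μ^(4)=-6

((2, 0, 0, 0); (1, 1, 0, 0); (1, 1, 1, 1); (0, 0, 1, 1))


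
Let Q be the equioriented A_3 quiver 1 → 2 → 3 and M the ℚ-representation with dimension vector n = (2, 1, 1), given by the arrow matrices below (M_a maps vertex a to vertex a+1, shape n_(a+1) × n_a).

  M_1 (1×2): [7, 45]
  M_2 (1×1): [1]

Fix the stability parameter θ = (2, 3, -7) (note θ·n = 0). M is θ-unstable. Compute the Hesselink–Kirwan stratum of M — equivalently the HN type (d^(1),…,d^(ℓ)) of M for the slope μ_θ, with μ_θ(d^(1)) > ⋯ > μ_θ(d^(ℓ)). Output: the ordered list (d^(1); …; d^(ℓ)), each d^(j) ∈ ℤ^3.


Interval decomposition of M: I[1,1], I[1,3].
HN type (ℓ=2): μ^(1)=2; μ^(2)=-2/3

((1, 0, 0); (1, 1, 1))


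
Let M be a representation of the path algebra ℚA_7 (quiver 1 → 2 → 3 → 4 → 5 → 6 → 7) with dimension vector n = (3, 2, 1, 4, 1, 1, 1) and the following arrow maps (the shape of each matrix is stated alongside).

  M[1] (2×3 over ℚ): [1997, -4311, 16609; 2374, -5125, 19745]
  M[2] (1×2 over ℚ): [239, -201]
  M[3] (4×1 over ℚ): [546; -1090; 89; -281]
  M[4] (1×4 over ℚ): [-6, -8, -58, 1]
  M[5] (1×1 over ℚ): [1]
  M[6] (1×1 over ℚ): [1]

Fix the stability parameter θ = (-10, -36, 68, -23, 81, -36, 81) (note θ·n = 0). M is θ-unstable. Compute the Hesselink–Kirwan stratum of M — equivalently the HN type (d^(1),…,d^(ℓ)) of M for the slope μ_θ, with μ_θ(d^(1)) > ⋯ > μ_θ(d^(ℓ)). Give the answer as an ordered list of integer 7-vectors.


Interval decomposition of M: I[1,1], I[1,2], I[1,7], I[4,4]^3.
HN type (ℓ=4): μ^(1)=81; μ^(2)=45/2; μ^(3)=-10; μ^(4)=-23

((0, 0, 0, 0, 0, 0, 1); (0, 0, 1, 1, 1, 1, 0); (1, 0, 0, 0, 0, 0, 0); (2, 2, 0, 3, 0, 0, 0))


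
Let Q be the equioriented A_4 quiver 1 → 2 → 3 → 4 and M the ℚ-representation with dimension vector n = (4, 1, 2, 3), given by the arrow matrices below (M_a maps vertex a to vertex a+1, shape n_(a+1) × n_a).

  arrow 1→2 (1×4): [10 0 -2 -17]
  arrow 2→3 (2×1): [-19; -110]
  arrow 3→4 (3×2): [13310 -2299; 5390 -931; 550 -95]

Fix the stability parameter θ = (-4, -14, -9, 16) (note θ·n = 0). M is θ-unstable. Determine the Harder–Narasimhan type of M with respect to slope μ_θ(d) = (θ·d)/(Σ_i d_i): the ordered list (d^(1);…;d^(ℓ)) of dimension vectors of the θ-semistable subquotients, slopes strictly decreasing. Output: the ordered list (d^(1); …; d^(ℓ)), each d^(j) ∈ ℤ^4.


Via rank(M_{q-1}∘⋯∘M_p): M ≅ I[1,1]^3, I[1,3], I[3,4], I[4,4]^2.
μ_θ-semistable layers: μ^(1)=16; μ^(2)=-4; μ^(3)=-9

((0, 0, 0, 3); (3, 0, 0, 0); (1, 1, 2, 0))


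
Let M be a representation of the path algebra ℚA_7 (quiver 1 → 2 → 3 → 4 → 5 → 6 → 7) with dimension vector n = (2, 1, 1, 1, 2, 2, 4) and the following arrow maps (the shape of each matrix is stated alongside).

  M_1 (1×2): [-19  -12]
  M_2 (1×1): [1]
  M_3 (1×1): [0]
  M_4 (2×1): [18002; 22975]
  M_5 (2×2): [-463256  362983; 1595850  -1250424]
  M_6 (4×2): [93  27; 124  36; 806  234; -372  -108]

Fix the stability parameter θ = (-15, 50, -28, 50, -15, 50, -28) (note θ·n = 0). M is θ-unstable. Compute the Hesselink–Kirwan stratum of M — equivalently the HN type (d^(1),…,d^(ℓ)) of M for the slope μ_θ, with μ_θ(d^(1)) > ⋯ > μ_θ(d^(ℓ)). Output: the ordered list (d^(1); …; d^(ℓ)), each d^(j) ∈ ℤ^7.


Barcode: M ≅ I[1,1], I[1,3], I[4,7], I[5,6], I[7,7]^3. HN layers by μ_θ (5 steps, strictly decreasing):
  μ^(1)=50; μ^(2)=57/4; μ^(3)=11; μ^(4)=-15; μ^(5)=-28

((0, 0, 0, 0, 0, 1, 0); (0, 0, 0, 1, 1, 1, 1); (0, 1, 1, 0, 0, 0, 0); (2, 0, 0, 0, 1, 0, 0); (0, 0, 0, 0, 0, 0, 3))


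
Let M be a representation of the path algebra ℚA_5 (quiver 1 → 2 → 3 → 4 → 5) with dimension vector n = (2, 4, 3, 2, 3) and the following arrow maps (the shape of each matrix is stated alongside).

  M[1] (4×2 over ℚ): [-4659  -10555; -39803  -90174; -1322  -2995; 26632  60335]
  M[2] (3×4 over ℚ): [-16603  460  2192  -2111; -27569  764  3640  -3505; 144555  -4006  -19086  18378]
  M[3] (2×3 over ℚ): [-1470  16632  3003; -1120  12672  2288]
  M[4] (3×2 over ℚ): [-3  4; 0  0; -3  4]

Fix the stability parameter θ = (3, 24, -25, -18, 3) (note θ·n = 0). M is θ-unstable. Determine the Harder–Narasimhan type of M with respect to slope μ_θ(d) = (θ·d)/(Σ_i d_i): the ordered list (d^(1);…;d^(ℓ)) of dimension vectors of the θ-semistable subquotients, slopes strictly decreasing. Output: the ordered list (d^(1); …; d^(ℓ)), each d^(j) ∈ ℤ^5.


Via rank(M_{q-1}∘⋯∘M_p): M ≅ I[1,3], I[1,5], I[2,2]^2, I[3,3], I[4,4], I[5,5]^2.
μ_θ-semistable layers: μ^(1)=24; μ^(2)=3; μ^(3)=2/3; μ^(4)=-4; μ^(5)=-18; μ^(6)=-25

((0, 2, 0, 0, 0); (0, 0, 0, 0, 3); (1, 1, 1, 0, 0); (1, 1, 1, 1, 0); (0, 0, 0, 1, 0); (0, 0, 1, 0, 0))


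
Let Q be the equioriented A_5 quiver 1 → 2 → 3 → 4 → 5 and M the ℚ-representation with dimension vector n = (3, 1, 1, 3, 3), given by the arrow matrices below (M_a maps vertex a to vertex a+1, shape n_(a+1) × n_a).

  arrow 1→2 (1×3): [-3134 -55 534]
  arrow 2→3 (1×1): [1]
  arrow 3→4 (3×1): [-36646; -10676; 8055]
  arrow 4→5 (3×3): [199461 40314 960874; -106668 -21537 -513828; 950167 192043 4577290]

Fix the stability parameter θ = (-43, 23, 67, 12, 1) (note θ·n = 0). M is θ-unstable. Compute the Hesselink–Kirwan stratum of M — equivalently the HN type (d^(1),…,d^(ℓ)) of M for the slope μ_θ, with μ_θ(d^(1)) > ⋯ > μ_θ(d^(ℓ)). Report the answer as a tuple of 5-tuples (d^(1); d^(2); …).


Barcode: M ≅ I[1,1]^2, I[1,4], I[4,5]^2, I[5,5]. HN layers by μ_θ (5 steps, strictly decreasing):
  μ^(1)=79/2; μ^(2)=23; μ^(3)=13/2; μ^(4)=1; μ^(5)=-43

((0, 0, 1, 1, 0); (0, 1, 0, 0, 0); (0, 0, 0, 2, 2); (0, 0, 0, 0, 1); (3, 0, 0, 0, 0))


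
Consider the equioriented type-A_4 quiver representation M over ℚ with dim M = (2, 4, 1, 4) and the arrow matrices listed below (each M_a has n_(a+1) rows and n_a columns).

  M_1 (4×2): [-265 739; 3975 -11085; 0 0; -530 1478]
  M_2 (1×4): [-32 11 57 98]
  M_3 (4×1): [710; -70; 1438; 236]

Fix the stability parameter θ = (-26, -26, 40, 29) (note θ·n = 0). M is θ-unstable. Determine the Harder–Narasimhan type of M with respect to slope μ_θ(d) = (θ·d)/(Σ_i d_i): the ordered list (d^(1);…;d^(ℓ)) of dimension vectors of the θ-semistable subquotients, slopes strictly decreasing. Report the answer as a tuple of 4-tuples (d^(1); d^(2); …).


Barcode: M ≅ I[1,1], I[1,4], I[2,2]^3, I[4,4]^3. HN layers by μ_θ (3 steps, strictly decreasing):
  μ^(1)=69/2; μ^(2)=29; μ^(3)=-26

((0, 0, 1, 1); (0, 0, 0, 3); (2, 4, 0, 0))


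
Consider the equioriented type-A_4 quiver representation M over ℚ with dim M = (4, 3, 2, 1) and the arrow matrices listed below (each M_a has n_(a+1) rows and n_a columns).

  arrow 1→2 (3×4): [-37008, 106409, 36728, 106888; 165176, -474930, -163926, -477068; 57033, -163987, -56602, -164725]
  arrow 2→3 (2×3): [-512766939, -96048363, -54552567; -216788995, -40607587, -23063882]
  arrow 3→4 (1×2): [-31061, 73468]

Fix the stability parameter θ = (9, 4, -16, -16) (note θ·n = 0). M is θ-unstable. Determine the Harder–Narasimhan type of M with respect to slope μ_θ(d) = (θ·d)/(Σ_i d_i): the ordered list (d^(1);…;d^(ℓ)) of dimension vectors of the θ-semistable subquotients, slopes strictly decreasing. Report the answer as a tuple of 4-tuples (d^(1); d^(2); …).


Via rank(M_{q-1}∘⋯∘M_p): M ≅ I[1,1], I[1,2], I[1,3], I[1,4].
μ_θ-semistable layers: μ^(1)=9; μ^(2)=13/2; μ^(3)=-1; μ^(4)=-19/4

((1, 0, 0, 0); (1, 1, 0, 0); (1, 1, 1, 0); (1, 1, 1, 1))


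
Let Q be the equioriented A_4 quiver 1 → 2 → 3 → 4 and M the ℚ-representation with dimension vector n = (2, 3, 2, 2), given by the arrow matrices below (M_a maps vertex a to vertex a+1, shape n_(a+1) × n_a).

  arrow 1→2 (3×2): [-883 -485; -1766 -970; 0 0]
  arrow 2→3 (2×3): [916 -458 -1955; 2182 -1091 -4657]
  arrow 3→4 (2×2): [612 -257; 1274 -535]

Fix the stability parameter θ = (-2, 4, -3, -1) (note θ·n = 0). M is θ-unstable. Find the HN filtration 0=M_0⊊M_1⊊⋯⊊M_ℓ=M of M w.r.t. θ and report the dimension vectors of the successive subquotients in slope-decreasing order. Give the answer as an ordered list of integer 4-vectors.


Via rank(M_{q-1}∘⋯∘M_p): M ≅ I[1,1], I[1,2], I[2,4]^2.
μ_θ-semistable layers: μ^(1)=4; μ^(2)=0; μ^(3)=-2

((0, 1, 0, 0); (0, 2, 2, 2); (2, 0, 0, 0))


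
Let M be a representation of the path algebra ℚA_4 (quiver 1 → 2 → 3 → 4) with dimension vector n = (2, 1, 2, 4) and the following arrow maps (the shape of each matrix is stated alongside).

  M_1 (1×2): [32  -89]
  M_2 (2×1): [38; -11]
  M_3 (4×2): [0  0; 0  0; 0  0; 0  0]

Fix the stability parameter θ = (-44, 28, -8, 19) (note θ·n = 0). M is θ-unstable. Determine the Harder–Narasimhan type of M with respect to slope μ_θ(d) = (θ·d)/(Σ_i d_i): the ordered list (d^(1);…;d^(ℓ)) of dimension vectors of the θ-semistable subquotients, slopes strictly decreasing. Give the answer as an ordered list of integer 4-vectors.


Interval decomposition of M: I[1,1], I[1,3], I[3,3], I[4,4]^4.
HN type (ℓ=4): μ^(1)=19; μ^(2)=10; μ^(3)=-8; μ^(4)=-44

((0, 0, 0, 4); (0, 1, 1, 0); (0, 0, 1, 0); (2, 0, 0, 0))


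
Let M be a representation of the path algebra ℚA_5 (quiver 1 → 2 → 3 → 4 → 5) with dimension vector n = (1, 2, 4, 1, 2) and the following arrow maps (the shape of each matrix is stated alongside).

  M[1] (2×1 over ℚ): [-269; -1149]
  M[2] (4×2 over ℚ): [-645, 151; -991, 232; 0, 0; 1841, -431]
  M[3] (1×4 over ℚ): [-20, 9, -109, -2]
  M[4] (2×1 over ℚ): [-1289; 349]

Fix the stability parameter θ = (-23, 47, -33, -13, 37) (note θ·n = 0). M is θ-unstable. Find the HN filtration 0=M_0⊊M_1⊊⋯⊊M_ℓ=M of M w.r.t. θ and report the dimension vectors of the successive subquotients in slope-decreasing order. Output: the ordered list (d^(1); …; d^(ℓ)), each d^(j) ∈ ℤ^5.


Interval decomposition of M: I[1,5], I[2,3], I[3,3]^2, I[5,5].
HN type (ℓ=5): μ^(1)=37; μ^(2)=7; μ^(3)=1/3; μ^(4)=-23; μ^(5)=-33

((0, 0, 0, 0, 2); (0, 1, 1, 0, 0); (0, 1, 1, 1, 0); (1, 0, 0, 0, 0); (0, 0, 2, 0, 0))


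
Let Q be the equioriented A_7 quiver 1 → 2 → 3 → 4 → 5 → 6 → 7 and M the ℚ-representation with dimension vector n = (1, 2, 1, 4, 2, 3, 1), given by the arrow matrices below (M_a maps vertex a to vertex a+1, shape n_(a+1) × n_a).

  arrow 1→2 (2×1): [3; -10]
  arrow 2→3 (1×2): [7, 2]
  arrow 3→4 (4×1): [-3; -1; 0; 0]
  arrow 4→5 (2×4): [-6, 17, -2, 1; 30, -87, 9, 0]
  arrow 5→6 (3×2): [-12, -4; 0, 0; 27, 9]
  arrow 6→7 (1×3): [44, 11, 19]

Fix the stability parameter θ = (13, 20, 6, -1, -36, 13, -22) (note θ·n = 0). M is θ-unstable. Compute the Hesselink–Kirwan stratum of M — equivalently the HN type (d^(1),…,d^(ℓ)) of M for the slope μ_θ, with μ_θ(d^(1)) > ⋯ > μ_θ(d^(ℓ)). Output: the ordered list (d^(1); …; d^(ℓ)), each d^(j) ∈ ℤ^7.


Interval decomposition of M: I[1,5], I[2,2], I[4,4]^2, I[4,7], I[6,6]^2.
HN type (ℓ=6): μ^(1)=20; μ^(2)=13; μ^(3)=2/5; μ^(4)=-1; μ^(5)=-9/2; μ^(6)=-37/2

((0, 1, 0, 0, 0, 0, 0); (0, 0, 0, 0, 0, 2, 0); (1, 1, 1, 1, 1, 0, 0); (0, 0, 0, 2, 0, 0, 0); (0, 0, 0, 0, 0, 1, 1); (0, 0, 0, 1, 1, 0, 0))


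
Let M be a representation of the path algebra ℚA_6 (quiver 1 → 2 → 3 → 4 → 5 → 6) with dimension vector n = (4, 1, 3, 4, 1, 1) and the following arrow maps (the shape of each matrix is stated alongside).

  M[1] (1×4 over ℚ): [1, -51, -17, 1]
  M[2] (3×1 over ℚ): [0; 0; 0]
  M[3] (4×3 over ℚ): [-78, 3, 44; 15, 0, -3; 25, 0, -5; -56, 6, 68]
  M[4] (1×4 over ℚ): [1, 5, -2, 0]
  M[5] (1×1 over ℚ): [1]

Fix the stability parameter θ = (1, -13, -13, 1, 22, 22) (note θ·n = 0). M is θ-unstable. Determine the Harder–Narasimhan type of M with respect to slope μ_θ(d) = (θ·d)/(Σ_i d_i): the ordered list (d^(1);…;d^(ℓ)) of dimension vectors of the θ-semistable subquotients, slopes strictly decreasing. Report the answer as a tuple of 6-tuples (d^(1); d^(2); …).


Interval decomposition of M: I[1,1]^3, I[1,2], I[3,3], I[3,4], I[3,6], I[4,4]^2.
HN type (ℓ=4): μ^(1)=22; μ^(2)=1; μ^(3)=-6; μ^(4)=-13

((0, 0, 0, 0, 1, 1); (3, 0, 0, 4, 0, 0); (1, 1, 0, 0, 0, 0); (0, 0, 3, 0, 0, 0))


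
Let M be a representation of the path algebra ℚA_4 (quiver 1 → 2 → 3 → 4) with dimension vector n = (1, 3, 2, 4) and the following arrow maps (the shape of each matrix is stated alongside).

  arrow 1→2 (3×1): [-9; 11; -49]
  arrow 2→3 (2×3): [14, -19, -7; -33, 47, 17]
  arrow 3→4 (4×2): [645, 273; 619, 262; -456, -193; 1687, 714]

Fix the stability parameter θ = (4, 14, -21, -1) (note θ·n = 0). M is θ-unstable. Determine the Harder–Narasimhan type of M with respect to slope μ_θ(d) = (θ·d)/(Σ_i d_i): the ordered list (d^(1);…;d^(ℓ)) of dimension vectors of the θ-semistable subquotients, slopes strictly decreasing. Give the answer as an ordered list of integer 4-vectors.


Via rank(M_{q-1}∘⋯∘M_p): M ≅ I[1,4], I[2,2], I[2,4], I[4,4]^2.
μ_θ-semistable layers: μ^(1)=14; μ^(2)=-1; μ^(3)=-7/2

((0, 1, 0, 0); (1, 1, 1, 4); (0, 1, 1, 0))
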